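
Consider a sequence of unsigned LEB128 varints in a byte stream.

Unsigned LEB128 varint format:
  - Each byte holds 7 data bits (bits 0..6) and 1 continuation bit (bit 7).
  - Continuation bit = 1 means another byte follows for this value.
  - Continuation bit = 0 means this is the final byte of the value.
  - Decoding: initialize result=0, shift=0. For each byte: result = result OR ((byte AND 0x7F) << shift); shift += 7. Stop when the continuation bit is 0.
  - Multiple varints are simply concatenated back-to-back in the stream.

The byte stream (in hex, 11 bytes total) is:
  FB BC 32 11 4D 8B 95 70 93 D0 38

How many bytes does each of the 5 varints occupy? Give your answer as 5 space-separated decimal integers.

Answer: 3 1 1 3 3

Derivation:
  byte[0]=0xFB cont=1 payload=0x7B=123: acc |= 123<<0 -> acc=123 shift=7
  byte[1]=0xBC cont=1 payload=0x3C=60: acc |= 60<<7 -> acc=7803 shift=14
  byte[2]=0x32 cont=0 payload=0x32=50: acc |= 50<<14 -> acc=827003 shift=21 [end]
Varint 1: bytes[0:3] = FB BC 32 -> value 827003 (3 byte(s))
  byte[3]=0x11 cont=0 payload=0x11=17: acc |= 17<<0 -> acc=17 shift=7 [end]
Varint 2: bytes[3:4] = 11 -> value 17 (1 byte(s))
  byte[4]=0x4D cont=0 payload=0x4D=77: acc |= 77<<0 -> acc=77 shift=7 [end]
Varint 3: bytes[4:5] = 4D -> value 77 (1 byte(s))
  byte[5]=0x8B cont=1 payload=0x0B=11: acc |= 11<<0 -> acc=11 shift=7
  byte[6]=0x95 cont=1 payload=0x15=21: acc |= 21<<7 -> acc=2699 shift=14
  byte[7]=0x70 cont=0 payload=0x70=112: acc |= 112<<14 -> acc=1837707 shift=21 [end]
Varint 4: bytes[5:8] = 8B 95 70 -> value 1837707 (3 byte(s))
  byte[8]=0x93 cont=1 payload=0x13=19: acc |= 19<<0 -> acc=19 shift=7
  byte[9]=0xD0 cont=1 payload=0x50=80: acc |= 80<<7 -> acc=10259 shift=14
  byte[10]=0x38 cont=0 payload=0x38=56: acc |= 56<<14 -> acc=927763 shift=21 [end]
Varint 5: bytes[8:11] = 93 D0 38 -> value 927763 (3 byte(s))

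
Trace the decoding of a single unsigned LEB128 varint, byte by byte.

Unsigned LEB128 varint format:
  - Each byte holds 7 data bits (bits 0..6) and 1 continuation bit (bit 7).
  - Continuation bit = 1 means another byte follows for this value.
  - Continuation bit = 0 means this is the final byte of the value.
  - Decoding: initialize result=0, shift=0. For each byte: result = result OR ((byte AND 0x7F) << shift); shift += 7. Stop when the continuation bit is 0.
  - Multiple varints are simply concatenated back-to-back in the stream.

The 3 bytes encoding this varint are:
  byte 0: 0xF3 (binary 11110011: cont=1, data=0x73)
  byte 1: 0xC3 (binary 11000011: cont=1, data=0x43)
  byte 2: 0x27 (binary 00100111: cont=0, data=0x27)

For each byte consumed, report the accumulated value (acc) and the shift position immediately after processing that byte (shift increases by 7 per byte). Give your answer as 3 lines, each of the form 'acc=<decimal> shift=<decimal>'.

Answer: acc=115 shift=7
acc=8691 shift=14
acc=647667 shift=21

Derivation:
byte 0=0xF3: payload=0x73=115, contrib = 115<<0 = 115; acc -> 115, shift -> 7
byte 1=0xC3: payload=0x43=67, contrib = 67<<7 = 8576; acc -> 8691, shift -> 14
byte 2=0x27: payload=0x27=39, contrib = 39<<14 = 638976; acc -> 647667, shift -> 21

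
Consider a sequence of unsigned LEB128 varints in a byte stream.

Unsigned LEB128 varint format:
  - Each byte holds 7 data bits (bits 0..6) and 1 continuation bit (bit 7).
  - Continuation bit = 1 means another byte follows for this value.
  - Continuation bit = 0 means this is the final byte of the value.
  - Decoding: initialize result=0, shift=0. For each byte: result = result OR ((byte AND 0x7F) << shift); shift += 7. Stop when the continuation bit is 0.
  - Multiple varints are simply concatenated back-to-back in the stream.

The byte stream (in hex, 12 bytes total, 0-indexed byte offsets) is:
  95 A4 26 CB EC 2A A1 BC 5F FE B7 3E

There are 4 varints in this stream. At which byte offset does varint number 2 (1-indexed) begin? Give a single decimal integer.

Answer: 3

Derivation:
  byte[0]=0x95 cont=1 payload=0x15=21: acc |= 21<<0 -> acc=21 shift=7
  byte[1]=0xA4 cont=1 payload=0x24=36: acc |= 36<<7 -> acc=4629 shift=14
  byte[2]=0x26 cont=0 payload=0x26=38: acc |= 38<<14 -> acc=627221 shift=21 [end]
Varint 1: bytes[0:3] = 95 A4 26 -> value 627221 (3 byte(s))
  byte[3]=0xCB cont=1 payload=0x4B=75: acc |= 75<<0 -> acc=75 shift=7
  byte[4]=0xEC cont=1 payload=0x6C=108: acc |= 108<<7 -> acc=13899 shift=14
  byte[5]=0x2A cont=0 payload=0x2A=42: acc |= 42<<14 -> acc=702027 shift=21 [end]
Varint 2: bytes[3:6] = CB EC 2A -> value 702027 (3 byte(s))
  byte[6]=0xA1 cont=1 payload=0x21=33: acc |= 33<<0 -> acc=33 shift=7
  byte[7]=0xBC cont=1 payload=0x3C=60: acc |= 60<<7 -> acc=7713 shift=14
  byte[8]=0x5F cont=0 payload=0x5F=95: acc |= 95<<14 -> acc=1564193 shift=21 [end]
Varint 3: bytes[6:9] = A1 BC 5F -> value 1564193 (3 byte(s))
  byte[9]=0xFE cont=1 payload=0x7E=126: acc |= 126<<0 -> acc=126 shift=7
  byte[10]=0xB7 cont=1 payload=0x37=55: acc |= 55<<7 -> acc=7166 shift=14
  byte[11]=0x3E cont=0 payload=0x3E=62: acc |= 62<<14 -> acc=1022974 shift=21 [end]
Varint 4: bytes[9:12] = FE B7 3E -> value 1022974 (3 byte(s))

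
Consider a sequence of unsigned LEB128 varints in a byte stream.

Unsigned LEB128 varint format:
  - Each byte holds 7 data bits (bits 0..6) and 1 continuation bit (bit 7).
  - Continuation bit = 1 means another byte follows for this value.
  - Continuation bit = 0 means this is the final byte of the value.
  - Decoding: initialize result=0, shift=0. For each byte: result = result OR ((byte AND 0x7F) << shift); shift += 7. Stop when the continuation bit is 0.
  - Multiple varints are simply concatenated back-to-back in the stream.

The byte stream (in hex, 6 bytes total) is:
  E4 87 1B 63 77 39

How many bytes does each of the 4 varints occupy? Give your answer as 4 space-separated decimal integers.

Answer: 3 1 1 1

Derivation:
  byte[0]=0xE4 cont=1 payload=0x64=100: acc |= 100<<0 -> acc=100 shift=7
  byte[1]=0x87 cont=1 payload=0x07=7: acc |= 7<<7 -> acc=996 shift=14
  byte[2]=0x1B cont=0 payload=0x1B=27: acc |= 27<<14 -> acc=443364 shift=21 [end]
Varint 1: bytes[0:3] = E4 87 1B -> value 443364 (3 byte(s))
  byte[3]=0x63 cont=0 payload=0x63=99: acc |= 99<<0 -> acc=99 shift=7 [end]
Varint 2: bytes[3:4] = 63 -> value 99 (1 byte(s))
  byte[4]=0x77 cont=0 payload=0x77=119: acc |= 119<<0 -> acc=119 shift=7 [end]
Varint 3: bytes[4:5] = 77 -> value 119 (1 byte(s))
  byte[5]=0x39 cont=0 payload=0x39=57: acc |= 57<<0 -> acc=57 shift=7 [end]
Varint 4: bytes[5:6] = 39 -> value 57 (1 byte(s))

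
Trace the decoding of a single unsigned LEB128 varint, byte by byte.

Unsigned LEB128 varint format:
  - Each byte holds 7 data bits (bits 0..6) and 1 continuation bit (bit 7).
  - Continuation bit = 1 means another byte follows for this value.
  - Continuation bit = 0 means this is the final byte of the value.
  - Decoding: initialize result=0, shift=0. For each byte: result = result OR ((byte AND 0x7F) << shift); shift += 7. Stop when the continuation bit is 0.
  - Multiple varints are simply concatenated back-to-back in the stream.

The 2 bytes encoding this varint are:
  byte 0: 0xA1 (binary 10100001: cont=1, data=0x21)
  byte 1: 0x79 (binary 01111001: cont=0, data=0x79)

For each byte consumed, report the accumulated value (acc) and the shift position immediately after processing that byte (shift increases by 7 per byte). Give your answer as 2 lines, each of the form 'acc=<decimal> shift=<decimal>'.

byte 0=0xA1: payload=0x21=33, contrib = 33<<0 = 33; acc -> 33, shift -> 7
byte 1=0x79: payload=0x79=121, contrib = 121<<7 = 15488; acc -> 15521, shift -> 14

Answer: acc=33 shift=7
acc=15521 shift=14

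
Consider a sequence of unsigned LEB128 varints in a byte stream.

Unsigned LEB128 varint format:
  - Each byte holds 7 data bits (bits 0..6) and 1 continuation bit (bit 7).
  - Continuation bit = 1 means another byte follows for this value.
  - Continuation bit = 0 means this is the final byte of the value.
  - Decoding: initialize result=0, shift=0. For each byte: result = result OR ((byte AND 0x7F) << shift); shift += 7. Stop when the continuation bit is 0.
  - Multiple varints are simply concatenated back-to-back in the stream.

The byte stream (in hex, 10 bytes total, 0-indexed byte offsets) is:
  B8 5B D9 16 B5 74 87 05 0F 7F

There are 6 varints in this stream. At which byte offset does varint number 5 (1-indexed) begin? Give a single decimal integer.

Answer: 8

Derivation:
  byte[0]=0xB8 cont=1 payload=0x38=56: acc |= 56<<0 -> acc=56 shift=7
  byte[1]=0x5B cont=0 payload=0x5B=91: acc |= 91<<7 -> acc=11704 shift=14 [end]
Varint 1: bytes[0:2] = B8 5B -> value 11704 (2 byte(s))
  byte[2]=0xD9 cont=1 payload=0x59=89: acc |= 89<<0 -> acc=89 shift=7
  byte[3]=0x16 cont=0 payload=0x16=22: acc |= 22<<7 -> acc=2905 shift=14 [end]
Varint 2: bytes[2:4] = D9 16 -> value 2905 (2 byte(s))
  byte[4]=0xB5 cont=1 payload=0x35=53: acc |= 53<<0 -> acc=53 shift=7
  byte[5]=0x74 cont=0 payload=0x74=116: acc |= 116<<7 -> acc=14901 shift=14 [end]
Varint 3: bytes[4:6] = B5 74 -> value 14901 (2 byte(s))
  byte[6]=0x87 cont=1 payload=0x07=7: acc |= 7<<0 -> acc=7 shift=7
  byte[7]=0x05 cont=0 payload=0x05=5: acc |= 5<<7 -> acc=647 shift=14 [end]
Varint 4: bytes[6:8] = 87 05 -> value 647 (2 byte(s))
  byte[8]=0x0F cont=0 payload=0x0F=15: acc |= 15<<0 -> acc=15 shift=7 [end]
Varint 5: bytes[8:9] = 0F -> value 15 (1 byte(s))
  byte[9]=0x7F cont=0 payload=0x7F=127: acc |= 127<<0 -> acc=127 shift=7 [end]
Varint 6: bytes[9:10] = 7F -> value 127 (1 byte(s))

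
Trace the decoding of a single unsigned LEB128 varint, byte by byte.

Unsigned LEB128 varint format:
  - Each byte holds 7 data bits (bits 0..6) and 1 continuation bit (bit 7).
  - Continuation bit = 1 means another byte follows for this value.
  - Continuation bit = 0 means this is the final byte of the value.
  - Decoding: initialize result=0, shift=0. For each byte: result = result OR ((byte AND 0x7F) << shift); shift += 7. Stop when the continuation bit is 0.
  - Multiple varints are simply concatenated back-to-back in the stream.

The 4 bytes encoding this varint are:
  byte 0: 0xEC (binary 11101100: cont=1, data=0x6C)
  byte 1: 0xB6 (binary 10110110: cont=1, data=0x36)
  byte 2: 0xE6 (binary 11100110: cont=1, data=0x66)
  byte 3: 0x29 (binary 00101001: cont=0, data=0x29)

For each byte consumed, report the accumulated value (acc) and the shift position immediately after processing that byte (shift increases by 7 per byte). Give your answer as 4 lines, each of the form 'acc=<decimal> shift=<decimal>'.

byte 0=0xEC: payload=0x6C=108, contrib = 108<<0 = 108; acc -> 108, shift -> 7
byte 1=0xB6: payload=0x36=54, contrib = 54<<7 = 6912; acc -> 7020, shift -> 14
byte 2=0xE6: payload=0x66=102, contrib = 102<<14 = 1671168; acc -> 1678188, shift -> 21
byte 3=0x29: payload=0x29=41, contrib = 41<<21 = 85983232; acc -> 87661420, shift -> 28

Answer: acc=108 shift=7
acc=7020 shift=14
acc=1678188 shift=21
acc=87661420 shift=28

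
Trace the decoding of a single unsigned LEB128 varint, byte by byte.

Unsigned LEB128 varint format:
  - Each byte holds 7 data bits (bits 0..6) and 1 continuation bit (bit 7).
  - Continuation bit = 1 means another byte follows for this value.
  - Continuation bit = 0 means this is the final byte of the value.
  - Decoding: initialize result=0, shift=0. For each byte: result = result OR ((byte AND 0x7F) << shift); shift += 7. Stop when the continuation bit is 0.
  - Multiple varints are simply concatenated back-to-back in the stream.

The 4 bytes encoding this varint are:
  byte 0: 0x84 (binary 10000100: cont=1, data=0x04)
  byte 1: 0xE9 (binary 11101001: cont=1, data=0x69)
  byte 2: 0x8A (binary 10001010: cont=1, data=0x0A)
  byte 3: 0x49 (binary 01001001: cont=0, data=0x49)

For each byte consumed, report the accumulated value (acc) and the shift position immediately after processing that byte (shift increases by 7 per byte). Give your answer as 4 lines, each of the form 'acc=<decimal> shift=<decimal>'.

Answer: acc=4 shift=7
acc=13444 shift=14
acc=177284 shift=21
acc=153269380 shift=28

Derivation:
byte 0=0x84: payload=0x04=4, contrib = 4<<0 = 4; acc -> 4, shift -> 7
byte 1=0xE9: payload=0x69=105, contrib = 105<<7 = 13440; acc -> 13444, shift -> 14
byte 2=0x8A: payload=0x0A=10, contrib = 10<<14 = 163840; acc -> 177284, shift -> 21
byte 3=0x49: payload=0x49=73, contrib = 73<<21 = 153092096; acc -> 153269380, shift -> 28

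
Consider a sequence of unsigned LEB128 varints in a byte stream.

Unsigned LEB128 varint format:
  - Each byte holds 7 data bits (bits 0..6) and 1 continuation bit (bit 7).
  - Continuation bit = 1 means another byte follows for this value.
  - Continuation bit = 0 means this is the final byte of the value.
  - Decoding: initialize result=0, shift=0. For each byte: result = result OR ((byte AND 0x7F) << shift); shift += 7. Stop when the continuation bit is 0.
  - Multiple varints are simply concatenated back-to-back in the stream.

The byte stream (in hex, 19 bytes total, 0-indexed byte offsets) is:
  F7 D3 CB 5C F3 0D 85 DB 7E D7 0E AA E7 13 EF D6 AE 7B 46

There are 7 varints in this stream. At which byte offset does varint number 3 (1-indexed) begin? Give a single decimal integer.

Answer: 6

Derivation:
  byte[0]=0xF7 cont=1 payload=0x77=119: acc |= 119<<0 -> acc=119 shift=7
  byte[1]=0xD3 cont=1 payload=0x53=83: acc |= 83<<7 -> acc=10743 shift=14
  byte[2]=0xCB cont=1 payload=0x4B=75: acc |= 75<<14 -> acc=1239543 shift=21
  byte[3]=0x5C cont=0 payload=0x5C=92: acc |= 92<<21 -> acc=194177527 shift=28 [end]
Varint 1: bytes[0:4] = F7 D3 CB 5C -> value 194177527 (4 byte(s))
  byte[4]=0xF3 cont=1 payload=0x73=115: acc |= 115<<0 -> acc=115 shift=7
  byte[5]=0x0D cont=0 payload=0x0D=13: acc |= 13<<7 -> acc=1779 shift=14 [end]
Varint 2: bytes[4:6] = F3 0D -> value 1779 (2 byte(s))
  byte[6]=0x85 cont=1 payload=0x05=5: acc |= 5<<0 -> acc=5 shift=7
  byte[7]=0xDB cont=1 payload=0x5B=91: acc |= 91<<7 -> acc=11653 shift=14
  byte[8]=0x7E cont=0 payload=0x7E=126: acc |= 126<<14 -> acc=2076037 shift=21 [end]
Varint 3: bytes[6:9] = 85 DB 7E -> value 2076037 (3 byte(s))
  byte[9]=0xD7 cont=1 payload=0x57=87: acc |= 87<<0 -> acc=87 shift=7
  byte[10]=0x0E cont=0 payload=0x0E=14: acc |= 14<<7 -> acc=1879 shift=14 [end]
Varint 4: bytes[9:11] = D7 0E -> value 1879 (2 byte(s))
  byte[11]=0xAA cont=1 payload=0x2A=42: acc |= 42<<0 -> acc=42 shift=7
  byte[12]=0xE7 cont=1 payload=0x67=103: acc |= 103<<7 -> acc=13226 shift=14
  byte[13]=0x13 cont=0 payload=0x13=19: acc |= 19<<14 -> acc=324522 shift=21 [end]
Varint 5: bytes[11:14] = AA E7 13 -> value 324522 (3 byte(s))
  byte[14]=0xEF cont=1 payload=0x6F=111: acc |= 111<<0 -> acc=111 shift=7
  byte[15]=0xD6 cont=1 payload=0x56=86: acc |= 86<<7 -> acc=11119 shift=14
  byte[16]=0xAE cont=1 payload=0x2E=46: acc |= 46<<14 -> acc=764783 shift=21
  byte[17]=0x7B cont=0 payload=0x7B=123: acc |= 123<<21 -> acc=258714479 shift=28 [end]
Varint 6: bytes[14:18] = EF D6 AE 7B -> value 258714479 (4 byte(s))
  byte[18]=0x46 cont=0 payload=0x46=70: acc |= 70<<0 -> acc=70 shift=7 [end]
Varint 7: bytes[18:19] = 46 -> value 70 (1 byte(s))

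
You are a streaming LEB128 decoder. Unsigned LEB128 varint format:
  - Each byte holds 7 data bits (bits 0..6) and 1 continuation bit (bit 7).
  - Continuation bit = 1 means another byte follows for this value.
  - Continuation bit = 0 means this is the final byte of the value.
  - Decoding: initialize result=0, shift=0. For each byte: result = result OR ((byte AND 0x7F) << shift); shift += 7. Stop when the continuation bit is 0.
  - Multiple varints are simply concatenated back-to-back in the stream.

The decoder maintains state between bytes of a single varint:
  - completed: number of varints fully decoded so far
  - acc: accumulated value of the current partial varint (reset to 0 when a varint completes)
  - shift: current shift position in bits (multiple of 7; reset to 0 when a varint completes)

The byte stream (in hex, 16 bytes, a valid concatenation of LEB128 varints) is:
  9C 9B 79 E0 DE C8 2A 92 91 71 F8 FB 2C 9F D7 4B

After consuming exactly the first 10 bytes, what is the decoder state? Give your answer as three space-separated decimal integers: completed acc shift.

byte[0]=0x9C cont=1 payload=0x1C: acc |= 28<<0 -> completed=0 acc=28 shift=7
byte[1]=0x9B cont=1 payload=0x1B: acc |= 27<<7 -> completed=0 acc=3484 shift=14
byte[2]=0x79 cont=0 payload=0x79: varint #1 complete (value=1985948); reset -> completed=1 acc=0 shift=0
byte[3]=0xE0 cont=1 payload=0x60: acc |= 96<<0 -> completed=1 acc=96 shift=7
byte[4]=0xDE cont=1 payload=0x5E: acc |= 94<<7 -> completed=1 acc=12128 shift=14
byte[5]=0xC8 cont=1 payload=0x48: acc |= 72<<14 -> completed=1 acc=1191776 shift=21
byte[6]=0x2A cont=0 payload=0x2A: varint #2 complete (value=89272160); reset -> completed=2 acc=0 shift=0
byte[7]=0x92 cont=1 payload=0x12: acc |= 18<<0 -> completed=2 acc=18 shift=7
byte[8]=0x91 cont=1 payload=0x11: acc |= 17<<7 -> completed=2 acc=2194 shift=14
byte[9]=0x71 cont=0 payload=0x71: varint #3 complete (value=1853586); reset -> completed=3 acc=0 shift=0

Answer: 3 0 0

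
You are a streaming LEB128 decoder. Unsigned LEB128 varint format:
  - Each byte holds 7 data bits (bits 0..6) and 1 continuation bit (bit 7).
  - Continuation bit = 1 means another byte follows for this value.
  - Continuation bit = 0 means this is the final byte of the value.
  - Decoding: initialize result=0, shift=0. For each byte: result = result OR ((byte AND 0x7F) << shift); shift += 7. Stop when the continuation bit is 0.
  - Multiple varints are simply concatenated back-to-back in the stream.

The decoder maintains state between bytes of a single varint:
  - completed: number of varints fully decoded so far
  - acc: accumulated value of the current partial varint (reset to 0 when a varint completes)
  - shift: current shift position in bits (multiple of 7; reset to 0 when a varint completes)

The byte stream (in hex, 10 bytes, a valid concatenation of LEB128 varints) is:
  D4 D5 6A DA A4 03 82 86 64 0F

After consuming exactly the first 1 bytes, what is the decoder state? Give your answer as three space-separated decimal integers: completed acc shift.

byte[0]=0xD4 cont=1 payload=0x54: acc |= 84<<0 -> completed=0 acc=84 shift=7

Answer: 0 84 7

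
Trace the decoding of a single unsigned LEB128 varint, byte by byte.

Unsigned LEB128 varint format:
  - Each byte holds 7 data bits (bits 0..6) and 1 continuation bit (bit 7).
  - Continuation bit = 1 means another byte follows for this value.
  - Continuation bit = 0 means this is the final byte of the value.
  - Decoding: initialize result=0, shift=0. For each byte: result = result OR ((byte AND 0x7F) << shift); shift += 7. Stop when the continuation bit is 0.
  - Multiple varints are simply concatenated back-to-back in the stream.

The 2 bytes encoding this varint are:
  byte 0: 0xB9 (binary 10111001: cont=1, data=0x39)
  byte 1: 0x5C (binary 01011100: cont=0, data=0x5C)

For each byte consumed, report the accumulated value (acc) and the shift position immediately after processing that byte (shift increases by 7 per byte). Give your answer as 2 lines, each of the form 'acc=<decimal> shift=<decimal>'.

Answer: acc=57 shift=7
acc=11833 shift=14

Derivation:
byte 0=0xB9: payload=0x39=57, contrib = 57<<0 = 57; acc -> 57, shift -> 7
byte 1=0x5C: payload=0x5C=92, contrib = 92<<7 = 11776; acc -> 11833, shift -> 14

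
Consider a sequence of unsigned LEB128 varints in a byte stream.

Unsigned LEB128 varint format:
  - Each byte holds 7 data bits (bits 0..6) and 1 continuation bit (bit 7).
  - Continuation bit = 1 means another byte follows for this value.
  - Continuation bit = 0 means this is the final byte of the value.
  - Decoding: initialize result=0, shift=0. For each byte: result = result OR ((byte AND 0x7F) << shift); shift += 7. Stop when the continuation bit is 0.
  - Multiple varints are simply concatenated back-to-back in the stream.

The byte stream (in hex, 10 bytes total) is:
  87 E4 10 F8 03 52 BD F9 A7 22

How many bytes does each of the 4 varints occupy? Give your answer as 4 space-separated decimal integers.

  byte[0]=0x87 cont=1 payload=0x07=7: acc |= 7<<0 -> acc=7 shift=7
  byte[1]=0xE4 cont=1 payload=0x64=100: acc |= 100<<7 -> acc=12807 shift=14
  byte[2]=0x10 cont=0 payload=0x10=16: acc |= 16<<14 -> acc=274951 shift=21 [end]
Varint 1: bytes[0:3] = 87 E4 10 -> value 274951 (3 byte(s))
  byte[3]=0xF8 cont=1 payload=0x78=120: acc |= 120<<0 -> acc=120 shift=7
  byte[4]=0x03 cont=0 payload=0x03=3: acc |= 3<<7 -> acc=504 shift=14 [end]
Varint 2: bytes[3:5] = F8 03 -> value 504 (2 byte(s))
  byte[5]=0x52 cont=0 payload=0x52=82: acc |= 82<<0 -> acc=82 shift=7 [end]
Varint 3: bytes[5:6] = 52 -> value 82 (1 byte(s))
  byte[6]=0xBD cont=1 payload=0x3D=61: acc |= 61<<0 -> acc=61 shift=7
  byte[7]=0xF9 cont=1 payload=0x79=121: acc |= 121<<7 -> acc=15549 shift=14
  byte[8]=0xA7 cont=1 payload=0x27=39: acc |= 39<<14 -> acc=654525 shift=21
  byte[9]=0x22 cont=0 payload=0x22=34: acc |= 34<<21 -> acc=71957693 shift=28 [end]
Varint 4: bytes[6:10] = BD F9 A7 22 -> value 71957693 (4 byte(s))

Answer: 3 2 1 4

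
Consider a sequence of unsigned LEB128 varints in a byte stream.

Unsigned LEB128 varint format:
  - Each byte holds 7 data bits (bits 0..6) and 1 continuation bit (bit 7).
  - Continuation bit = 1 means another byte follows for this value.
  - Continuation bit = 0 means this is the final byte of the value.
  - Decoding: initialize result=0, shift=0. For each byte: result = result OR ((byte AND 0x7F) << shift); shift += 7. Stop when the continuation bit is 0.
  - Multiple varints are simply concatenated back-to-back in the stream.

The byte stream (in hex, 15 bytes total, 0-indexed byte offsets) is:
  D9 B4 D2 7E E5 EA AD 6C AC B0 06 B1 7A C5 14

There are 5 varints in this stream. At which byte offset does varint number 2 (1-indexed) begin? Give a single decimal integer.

  byte[0]=0xD9 cont=1 payload=0x59=89: acc |= 89<<0 -> acc=89 shift=7
  byte[1]=0xB4 cont=1 payload=0x34=52: acc |= 52<<7 -> acc=6745 shift=14
  byte[2]=0xD2 cont=1 payload=0x52=82: acc |= 82<<14 -> acc=1350233 shift=21
  byte[3]=0x7E cont=0 payload=0x7E=126: acc |= 126<<21 -> acc=265591385 shift=28 [end]
Varint 1: bytes[0:4] = D9 B4 D2 7E -> value 265591385 (4 byte(s))
  byte[4]=0xE5 cont=1 payload=0x65=101: acc |= 101<<0 -> acc=101 shift=7
  byte[5]=0xEA cont=1 payload=0x6A=106: acc |= 106<<7 -> acc=13669 shift=14
  byte[6]=0xAD cont=1 payload=0x2D=45: acc |= 45<<14 -> acc=750949 shift=21
  byte[7]=0x6C cont=0 payload=0x6C=108: acc |= 108<<21 -> acc=227243365 shift=28 [end]
Varint 2: bytes[4:8] = E5 EA AD 6C -> value 227243365 (4 byte(s))
  byte[8]=0xAC cont=1 payload=0x2C=44: acc |= 44<<0 -> acc=44 shift=7
  byte[9]=0xB0 cont=1 payload=0x30=48: acc |= 48<<7 -> acc=6188 shift=14
  byte[10]=0x06 cont=0 payload=0x06=6: acc |= 6<<14 -> acc=104492 shift=21 [end]
Varint 3: bytes[8:11] = AC B0 06 -> value 104492 (3 byte(s))
  byte[11]=0xB1 cont=1 payload=0x31=49: acc |= 49<<0 -> acc=49 shift=7
  byte[12]=0x7A cont=0 payload=0x7A=122: acc |= 122<<7 -> acc=15665 shift=14 [end]
Varint 4: bytes[11:13] = B1 7A -> value 15665 (2 byte(s))
  byte[13]=0xC5 cont=1 payload=0x45=69: acc |= 69<<0 -> acc=69 shift=7
  byte[14]=0x14 cont=0 payload=0x14=20: acc |= 20<<7 -> acc=2629 shift=14 [end]
Varint 5: bytes[13:15] = C5 14 -> value 2629 (2 byte(s))

Answer: 4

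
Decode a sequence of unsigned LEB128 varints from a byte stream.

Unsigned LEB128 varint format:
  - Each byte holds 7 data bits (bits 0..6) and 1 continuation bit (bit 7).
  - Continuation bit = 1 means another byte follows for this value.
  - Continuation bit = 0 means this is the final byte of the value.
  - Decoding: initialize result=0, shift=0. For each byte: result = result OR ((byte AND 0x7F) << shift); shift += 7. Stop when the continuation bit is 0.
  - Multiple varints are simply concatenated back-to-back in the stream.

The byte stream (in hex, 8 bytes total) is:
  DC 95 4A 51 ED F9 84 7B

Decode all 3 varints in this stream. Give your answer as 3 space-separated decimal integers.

Answer: 1215196 81 258030829

Derivation:
  byte[0]=0xDC cont=1 payload=0x5C=92: acc |= 92<<0 -> acc=92 shift=7
  byte[1]=0x95 cont=1 payload=0x15=21: acc |= 21<<7 -> acc=2780 shift=14
  byte[2]=0x4A cont=0 payload=0x4A=74: acc |= 74<<14 -> acc=1215196 shift=21 [end]
Varint 1: bytes[0:3] = DC 95 4A -> value 1215196 (3 byte(s))
  byte[3]=0x51 cont=0 payload=0x51=81: acc |= 81<<0 -> acc=81 shift=7 [end]
Varint 2: bytes[3:4] = 51 -> value 81 (1 byte(s))
  byte[4]=0xED cont=1 payload=0x6D=109: acc |= 109<<0 -> acc=109 shift=7
  byte[5]=0xF9 cont=1 payload=0x79=121: acc |= 121<<7 -> acc=15597 shift=14
  byte[6]=0x84 cont=1 payload=0x04=4: acc |= 4<<14 -> acc=81133 shift=21
  byte[7]=0x7B cont=0 payload=0x7B=123: acc |= 123<<21 -> acc=258030829 shift=28 [end]
Varint 3: bytes[4:8] = ED F9 84 7B -> value 258030829 (4 byte(s))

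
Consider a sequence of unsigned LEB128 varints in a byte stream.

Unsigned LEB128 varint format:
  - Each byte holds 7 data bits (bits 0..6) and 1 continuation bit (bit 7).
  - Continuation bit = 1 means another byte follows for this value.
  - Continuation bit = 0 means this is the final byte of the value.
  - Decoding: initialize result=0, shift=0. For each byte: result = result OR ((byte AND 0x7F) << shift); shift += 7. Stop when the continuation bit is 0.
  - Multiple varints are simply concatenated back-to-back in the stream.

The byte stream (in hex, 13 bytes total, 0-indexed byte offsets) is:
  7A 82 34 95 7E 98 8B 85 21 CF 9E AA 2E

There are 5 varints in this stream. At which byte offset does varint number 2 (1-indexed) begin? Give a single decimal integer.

Answer: 1

Derivation:
  byte[0]=0x7A cont=0 payload=0x7A=122: acc |= 122<<0 -> acc=122 shift=7 [end]
Varint 1: bytes[0:1] = 7A -> value 122 (1 byte(s))
  byte[1]=0x82 cont=1 payload=0x02=2: acc |= 2<<0 -> acc=2 shift=7
  byte[2]=0x34 cont=0 payload=0x34=52: acc |= 52<<7 -> acc=6658 shift=14 [end]
Varint 2: bytes[1:3] = 82 34 -> value 6658 (2 byte(s))
  byte[3]=0x95 cont=1 payload=0x15=21: acc |= 21<<0 -> acc=21 shift=7
  byte[4]=0x7E cont=0 payload=0x7E=126: acc |= 126<<7 -> acc=16149 shift=14 [end]
Varint 3: bytes[3:5] = 95 7E -> value 16149 (2 byte(s))
  byte[5]=0x98 cont=1 payload=0x18=24: acc |= 24<<0 -> acc=24 shift=7
  byte[6]=0x8B cont=1 payload=0x0B=11: acc |= 11<<7 -> acc=1432 shift=14
  byte[7]=0x85 cont=1 payload=0x05=5: acc |= 5<<14 -> acc=83352 shift=21
  byte[8]=0x21 cont=0 payload=0x21=33: acc |= 33<<21 -> acc=69289368 shift=28 [end]
Varint 4: bytes[5:9] = 98 8B 85 21 -> value 69289368 (4 byte(s))
  byte[9]=0xCF cont=1 payload=0x4F=79: acc |= 79<<0 -> acc=79 shift=7
  byte[10]=0x9E cont=1 payload=0x1E=30: acc |= 30<<7 -> acc=3919 shift=14
  byte[11]=0xAA cont=1 payload=0x2A=42: acc |= 42<<14 -> acc=692047 shift=21
  byte[12]=0x2E cont=0 payload=0x2E=46: acc |= 46<<21 -> acc=97161039 shift=28 [end]
Varint 5: bytes[9:13] = CF 9E AA 2E -> value 97161039 (4 byte(s))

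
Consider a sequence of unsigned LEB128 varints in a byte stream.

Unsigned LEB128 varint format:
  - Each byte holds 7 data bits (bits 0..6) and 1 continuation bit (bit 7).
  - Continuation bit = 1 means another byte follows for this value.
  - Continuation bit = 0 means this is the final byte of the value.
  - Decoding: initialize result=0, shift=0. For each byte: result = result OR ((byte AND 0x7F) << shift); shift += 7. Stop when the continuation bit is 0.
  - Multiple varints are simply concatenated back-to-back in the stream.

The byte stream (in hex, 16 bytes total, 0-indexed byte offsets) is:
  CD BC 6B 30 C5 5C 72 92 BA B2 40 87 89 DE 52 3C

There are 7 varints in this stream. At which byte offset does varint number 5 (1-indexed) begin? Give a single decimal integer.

  byte[0]=0xCD cont=1 payload=0x4D=77: acc |= 77<<0 -> acc=77 shift=7
  byte[1]=0xBC cont=1 payload=0x3C=60: acc |= 60<<7 -> acc=7757 shift=14
  byte[2]=0x6B cont=0 payload=0x6B=107: acc |= 107<<14 -> acc=1760845 shift=21 [end]
Varint 1: bytes[0:3] = CD BC 6B -> value 1760845 (3 byte(s))
  byte[3]=0x30 cont=0 payload=0x30=48: acc |= 48<<0 -> acc=48 shift=7 [end]
Varint 2: bytes[3:4] = 30 -> value 48 (1 byte(s))
  byte[4]=0xC5 cont=1 payload=0x45=69: acc |= 69<<0 -> acc=69 shift=7
  byte[5]=0x5C cont=0 payload=0x5C=92: acc |= 92<<7 -> acc=11845 shift=14 [end]
Varint 3: bytes[4:6] = C5 5C -> value 11845 (2 byte(s))
  byte[6]=0x72 cont=0 payload=0x72=114: acc |= 114<<0 -> acc=114 shift=7 [end]
Varint 4: bytes[6:7] = 72 -> value 114 (1 byte(s))
  byte[7]=0x92 cont=1 payload=0x12=18: acc |= 18<<0 -> acc=18 shift=7
  byte[8]=0xBA cont=1 payload=0x3A=58: acc |= 58<<7 -> acc=7442 shift=14
  byte[9]=0xB2 cont=1 payload=0x32=50: acc |= 50<<14 -> acc=826642 shift=21
  byte[10]=0x40 cont=0 payload=0x40=64: acc |= 64<<21 -> acc=135044370 shift=28 [end]
Varint 5: bytes[7:11] = 92 BA B2 40 -> value 135044370 (4 byte(s))
  byte[11]=0x87 cont=1 payload=0x07=7: acc |= 7<<0 -> acc=7 shift=7
  byte[12]=0x89 cont=1 payload=0x09=9: acc |= 9<<7 -> acc=1159 shift=14
  byte[13]=0xDE cont=1 payload=0x5E=94: acc |= 94<<14 -> acc=1541255 shift=21
  byte[14]=0x52 cont=0 payload=0x52=82: acc |= 82<<21 -> acc=173507719 shift=28 [end]
Varint 6: bytes[11:15] = 87 89 DE 52 -> value 173507719 (4 byte(s))
  byte[15]=0x3C cont=0 payload=0x3C=60: acc |= 60<<0 -> acc=60 shift=7 [end]
Varint 7: bytes[15:16] = 3C -> value 60 (1 byte(s))

Answer: 7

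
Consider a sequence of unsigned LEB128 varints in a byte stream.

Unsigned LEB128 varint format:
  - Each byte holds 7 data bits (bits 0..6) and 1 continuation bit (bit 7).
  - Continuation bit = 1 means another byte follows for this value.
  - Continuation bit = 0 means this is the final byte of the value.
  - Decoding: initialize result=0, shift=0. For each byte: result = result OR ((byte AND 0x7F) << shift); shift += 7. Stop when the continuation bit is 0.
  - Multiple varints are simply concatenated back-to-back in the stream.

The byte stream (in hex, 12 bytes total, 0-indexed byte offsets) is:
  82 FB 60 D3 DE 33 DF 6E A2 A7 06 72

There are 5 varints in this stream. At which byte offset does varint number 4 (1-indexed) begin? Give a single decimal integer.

  byte[0]=0x82 cont=1 payload=0x02=2: acc |= 2<<0 -> acc=2 shift=7
  byte[1]=0xFB cont=1 payload=0x7B=123: acc |= 123<<7 -> acc=15746 shift=14
  byte[2]=0x60 cont=0 payload=0x60=96: acc |= 96<<14 -> acc=1588610 shift=21 [end]
Varint 1: bytes[0:3] = 82 FB 60 -> value 1588610 (3 byte(s))
  byte[3]=0xD3 cont=1 payload=0x53=83: acc |= 83<<0 -> acc=83 shift=7
  byte[4]=0xDE cont=1 payload=0x5E=94: acc |= 94<<7 -> acc=12115 shift=14
  byte[5]=0x33 cont=0 payload=0x33=51: acc |= 51<<14 -> acc=847699 shift=21 [end]
Varint 2: bytes[3:6] = D3 DE 33 -> value 847699 (3 byte(s))
  byte[6]=0xDF cont=1 payload=0x5F=95: acc |= 95<<0 -> acc=95 shift=7
  byte[7]=0x6E cont=0 payload=0x6E=110: acc |= 110<<7 -> acc=14175 shift=14 [end]
Varint 3: bytes[6:8] = DF 6E -> value 14175 (2 byte(s))
  byte[8]=0xA2 cont=1 payload=0x22=34: acc |= 34<<0 -> acc=34 shift=7
  byte[9]=0xA7 cont=1 payload=0x27=39: acc |= 39<<7 -> acc=5026 shift=14
  byte[10]=0x06 cont=0 payload=0x06=6: acc |= 6<<14 -> acc=103330 shift=21 [end]
Varint 4: bytes[8:11] = A2 A7 06 -> value 103330 (3 byte(s))
  byte[11]=0x72 cont=0 payload=0x72=114: acc |= 114<<0 -> acc=114 shift=7 [end]
Varint 5: bytes[11:12] = 72 -> value 114 (1 byte(s))

Answer: 8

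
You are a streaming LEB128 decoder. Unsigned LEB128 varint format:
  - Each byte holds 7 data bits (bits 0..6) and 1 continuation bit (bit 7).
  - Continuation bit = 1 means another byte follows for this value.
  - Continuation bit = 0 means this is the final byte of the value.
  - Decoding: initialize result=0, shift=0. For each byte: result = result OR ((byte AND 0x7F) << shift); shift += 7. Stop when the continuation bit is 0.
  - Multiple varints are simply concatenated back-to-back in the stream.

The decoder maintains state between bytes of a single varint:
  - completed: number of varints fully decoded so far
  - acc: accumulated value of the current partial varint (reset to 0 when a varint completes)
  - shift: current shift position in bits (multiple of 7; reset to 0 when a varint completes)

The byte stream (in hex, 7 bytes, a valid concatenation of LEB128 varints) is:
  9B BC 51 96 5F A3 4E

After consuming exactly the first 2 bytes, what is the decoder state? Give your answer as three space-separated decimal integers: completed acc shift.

Answer: 0 7707 14

Derivation:
byte[0]=0x9B cont=1 payload=0x1B: acc |= 27<<0 -> completed=0 acc=27 shift=7
byte[1]=0xBC cont=1 payload=0x3C: acc |= 60<<7 -> completed=0 acc=7707 shift=14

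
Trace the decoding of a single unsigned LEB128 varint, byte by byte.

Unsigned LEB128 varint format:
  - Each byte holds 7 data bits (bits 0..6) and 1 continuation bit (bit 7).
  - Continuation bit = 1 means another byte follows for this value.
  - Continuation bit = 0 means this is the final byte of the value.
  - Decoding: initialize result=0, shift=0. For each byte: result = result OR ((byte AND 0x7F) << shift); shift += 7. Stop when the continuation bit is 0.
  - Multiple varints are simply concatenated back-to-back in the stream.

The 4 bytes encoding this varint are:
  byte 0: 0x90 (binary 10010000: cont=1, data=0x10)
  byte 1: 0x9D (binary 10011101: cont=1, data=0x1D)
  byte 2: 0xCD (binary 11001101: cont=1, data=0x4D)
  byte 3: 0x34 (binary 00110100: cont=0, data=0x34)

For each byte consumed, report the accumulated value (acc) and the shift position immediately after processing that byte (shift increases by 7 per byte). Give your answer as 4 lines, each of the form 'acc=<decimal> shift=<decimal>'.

byte 0=0x90: payload=0x10=16, contrib = 16<<0 = 16; acc -> 16, shift -> 7
byte 1=0x9D: payload=0x1D=29, contrib = 29<<7 = 3712; acc -> 3728, shift -> 14
byte 2=0xCD: payload=0x4D=77, contrib = 77<<14 = 1261568; acc -> 1265296, shift -> 21
byte 3=0x34: payload=0x34=52, contrib = 52<<21 = 109051904; acc -> 110317200, shift -> 28

Answer: acc=16 shift=7
acc=3728 shift=14
acc=1265296 shift=21
acc=110317200 shift=28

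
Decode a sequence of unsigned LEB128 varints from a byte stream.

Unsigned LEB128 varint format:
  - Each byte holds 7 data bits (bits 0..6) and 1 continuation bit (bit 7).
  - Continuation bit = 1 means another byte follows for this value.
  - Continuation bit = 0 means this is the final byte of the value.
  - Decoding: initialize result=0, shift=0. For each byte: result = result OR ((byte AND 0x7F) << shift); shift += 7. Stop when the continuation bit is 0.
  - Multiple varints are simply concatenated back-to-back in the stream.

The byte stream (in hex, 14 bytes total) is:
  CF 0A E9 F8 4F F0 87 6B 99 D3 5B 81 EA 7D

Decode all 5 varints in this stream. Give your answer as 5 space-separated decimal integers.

Answer: 1359 1309801 1754096 1501593 2061569

Derivation:
  byte[0]=0xCF cont=1 payload=0x4F=79: acc |= 79<<0 -> acc=79 shift=7
  byte[1]=0x0A cont=0 payload=0x0A=10: acc |= 10<<7 -> acc=1359 shift=14 [end]
Varint 1: bytes[0:2] = CF 0A -> value 1359 (2 byte(s))
  byte[2]=0xE9 cont=1 payload=0x69=105: acc |= 105<<0 -> acc=105 shift=7
  byte[3]=0xF8 cont=1 payload=0x78=120: acc |= 120<<7 -> acc=15465 shift=14
  byte[4]=0x4F cont=0 payload=0x4F=79: acc |= 79<<14 -> acc=1309801 shift=21 [end]
Varint 2: bytes[2:5] = E9 F8 4F -> value 1309801 (3 byte(s))
  byte[5]=0xF0 cont=1 payload=0x70=112: acc |= 112<<0 -> acc=112 shift=7
  byte[6]=0x87 cont=1 payload=0x07=7: acc |= 7<<7 -> acc=1008 shift=14
  byte[7]=0x6B cont=0 payload=0x6B=107: acc |= 107<<14 -> acc=1754096 shift=21 [end]
Varint 3: bytes[5:8] = F0 87 6B -> value 1754096 (3 byte(s))
  byte[8]=0x99 cont=1 payload=0x19=25: acc |= 25<<0 -> acc=25 shift=7
  byte[9]=0xD3 cont=1 payload=0x53=83: acc |= 83<<7 -> acc=10649 shift=14
  byte[10]=0x5B cont=0 payload=0x5B=91: acc |= 91<<14 -> acc=1501593 shift=21 [end]
Varint 4: bytes[8:11] = 99 D3 5B -> value 1501593 (3 byte(s))
  byte[11]=0x81 cont=1 payload=0x01=1: acc |= 1<<0 -> acc=1 shift=7
  byte[12]=0xEA cont=1 payload=0x6A=106: acc |= 106<<7 -> acc=13569 shift=14
  byte[13]=0x7D cont=0 payload=0x7D=125: acc |= 125<<14 -> acc=2061569 shift=21 [end]
Varint 5: bytes[11:14] = 81 EA 7D -> value 2061569 (3 byte(s))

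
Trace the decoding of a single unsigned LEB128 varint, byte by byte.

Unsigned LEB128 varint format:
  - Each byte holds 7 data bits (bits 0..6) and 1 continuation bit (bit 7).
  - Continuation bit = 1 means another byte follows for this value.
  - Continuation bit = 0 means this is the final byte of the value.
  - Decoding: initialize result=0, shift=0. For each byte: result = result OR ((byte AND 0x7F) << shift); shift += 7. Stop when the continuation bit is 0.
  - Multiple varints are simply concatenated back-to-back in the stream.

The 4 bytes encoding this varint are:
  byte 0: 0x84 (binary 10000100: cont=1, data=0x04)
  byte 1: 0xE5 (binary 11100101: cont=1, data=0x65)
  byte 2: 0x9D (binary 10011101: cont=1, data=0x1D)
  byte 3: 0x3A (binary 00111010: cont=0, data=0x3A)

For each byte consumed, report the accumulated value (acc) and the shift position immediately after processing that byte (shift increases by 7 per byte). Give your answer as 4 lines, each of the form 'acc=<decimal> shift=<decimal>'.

byte 0=0x84: payload=0x04=4, contrib = 4<<0 = 4; acc -> 4, shift -> 7
byte 1=0xE5: payload=0x65=101, contrib = 101<<7 = 12928; acc -> 12932, shift -> 14
byte 2=0x9D: payload=0x1D=29, contrib = 29<<14 = 475136; acc -> 488068, shift -> 21
byte 3=0x3A: payload=0x3A=58, contrib = 58<<21 = 121634816; acc -> 122122884, shift -> 28

Answer: acc=4 shift=7
acc=12932 shift=14
acc=488068 shift=21
acc=122122884 shift=28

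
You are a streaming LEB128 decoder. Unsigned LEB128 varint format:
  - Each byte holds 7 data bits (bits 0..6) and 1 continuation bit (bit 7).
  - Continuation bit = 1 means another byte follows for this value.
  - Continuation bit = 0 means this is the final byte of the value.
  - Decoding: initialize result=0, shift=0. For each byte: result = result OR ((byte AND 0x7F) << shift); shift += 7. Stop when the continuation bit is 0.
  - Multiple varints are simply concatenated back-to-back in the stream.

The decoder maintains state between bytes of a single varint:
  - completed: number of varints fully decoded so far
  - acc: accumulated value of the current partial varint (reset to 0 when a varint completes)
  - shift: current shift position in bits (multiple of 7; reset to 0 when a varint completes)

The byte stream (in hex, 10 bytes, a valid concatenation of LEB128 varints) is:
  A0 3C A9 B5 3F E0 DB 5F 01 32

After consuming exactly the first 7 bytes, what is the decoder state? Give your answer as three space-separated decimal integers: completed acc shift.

byte[0]=0xA0 cont=1 payload=0x20: acc |= 32<<0 -> completed=0 acc=32 shift=7
byte[1]=0x3C cont=0 payload=0x3C: varint #1 complete (value=7712); reset -> completed=1 acc=0 shift=0
byte[2]=0xA9 cont=1 payload=0x29: acc |= 41<<0 -> completed=1 acc=41 shift=7
byte[3]=0xB5 cont=1 payload=0x35: acc |= 53<<7 -> completed=1 acc=6825 shift=14
byte[4]=0x3F cont=0 payload=0x3F: varint #2 complete (value=1039017); reset -> completed=2 acc=0 shift=0
byte[5]=0xE0 cont=1 payload=0x60: acc |= 96<<0 -> completed=2 acc=96 shift=7
byte[6]=0xDB cont=1 payload=0x5B: acc |= 91<<7 -> completed=2 acc=11744 shift=14

Answer: 2 11744 14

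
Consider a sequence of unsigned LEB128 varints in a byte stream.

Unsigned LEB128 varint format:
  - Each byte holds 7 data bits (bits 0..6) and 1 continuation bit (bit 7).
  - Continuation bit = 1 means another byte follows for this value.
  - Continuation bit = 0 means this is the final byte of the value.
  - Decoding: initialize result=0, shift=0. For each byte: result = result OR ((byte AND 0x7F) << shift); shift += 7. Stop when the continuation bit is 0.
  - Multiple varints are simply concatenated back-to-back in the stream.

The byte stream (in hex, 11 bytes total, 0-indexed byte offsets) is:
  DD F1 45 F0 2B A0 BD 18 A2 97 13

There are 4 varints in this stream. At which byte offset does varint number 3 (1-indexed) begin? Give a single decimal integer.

Answer: 5

Derivation:
  byte[0]=0xDD cont=1 payload=0x5D=93: acc |= 93<<0 -> acc=93 shift=7
  byte[1]=0xF1 cont=1 payload=0x71=113: acc |= 113<<7 -> acc=14557 shift=14
  byte[2]=0x45 cont=0 payload=0x45=69: acc |= 69<<14 -> acc=1145053 shift=21 [end]
Varint 1: bytes[0:3] = DD F1 45 -> value 1145053 (3 byte(s))
  byte[3]=0xF0 cont=1 payload=0x70=112: acc |= 112<<0 -> acc=112 shift=7
  byte[4]=0x2B cont=0 payload=0x2B=43: acc |= 43<<7 -> acc=5616 shift=14 [end]
Varint 2: bytes[3:5] = F0 2B -> value 5616 (2 byte(s))
  byte[5]=0xA0 cont=1 payload=0x20=32: acc |= 32<<0 -> acc=32 shift=7
  byte[6]=0xBD cont=1 payload=0x3D=61: acc |= 61<<7 -> acc=7840 shift=14
  byte[7]=0x18 cont=0 payload=0x18=24: acc |= 24<<14 -> acc=401056 shift=21 [end]
Varint 3: bytes[5:8] = A0 BD 18 -> value 401056 (3 byte(s))
  byte[8]=0xA2 cont=1 payload=0x22=34: acc |= 34<<0 -> acc=34 shift=7
  byte[9]=0x97 cont=1 payload=0x17=23: acc |= 23<<7 -> acc=2978 shift=14
  byte[10]=0x13 cont=0 payload=0x13=19: acc |= 19<<14 -> acc=314274 shift=21 [end]
Varint 4: bytes[8:11] = A2 97 13 -> value 314274 (3 byte(s))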